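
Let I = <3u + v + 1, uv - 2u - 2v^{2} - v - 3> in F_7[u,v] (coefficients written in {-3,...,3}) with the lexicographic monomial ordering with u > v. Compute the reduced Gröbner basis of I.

G = {u - 2, v}

f_1 = 3u + v + 1, LT = u.
f_2 = uv - 2u - 2v^{2} - v - 3, LT = uv.

S(f_1,f_2): lcm = uv. S = 2u - v + 3.
  leading term u: subtract (3)·f_1 from 2u - v + 3 → 3v
  leading term v: no divisor's leading term divides it; move 3v to the remainder.
  remainder 3v ≠ 0; add g_3 = 3v to the basis.

The other S-polynomials (S(f_1,g_3), S(f_2,g_3)) all reduce to 0 modulo the current basis, so we have a Gröbner basis.
Inter-reduce: drop elements whose leading term is divisible by another's, tail-reduce, and make monic.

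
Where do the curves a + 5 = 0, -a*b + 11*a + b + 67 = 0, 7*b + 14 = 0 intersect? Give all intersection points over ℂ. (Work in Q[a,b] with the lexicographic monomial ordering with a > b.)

{(-5, -2)}

Compute a lex Gröbner basis by Buchberger's algorithm.
f_1 = a + 5, LT = a.
f_2 = -a*b + 11*a + b + 67, LT = a*b.
f_3 = 7*b + 14, LT = b.

The S-polynomials (S(f_1,f_2), S(f_1,f_3), S(f_2,f_3)) all reduce to 0 modulo the current basis, so we have a Gröbner basis.
Inter-reduce: drop elements whose leading term is divisible by another's, tail-reduce, and make monic.
Reduced Gröbner basis: {a + 5, b + 2}.

Elimination: the polynomial b + 2 lies in the elimination ideal for b, so b ∈ {-2}. For each such b, the remaining basis elements (now univariate) give the rest of the solution.
  b = -2: the earlier basis element becomes a + 5 = 0, giving a = -5 — point (-5, -2).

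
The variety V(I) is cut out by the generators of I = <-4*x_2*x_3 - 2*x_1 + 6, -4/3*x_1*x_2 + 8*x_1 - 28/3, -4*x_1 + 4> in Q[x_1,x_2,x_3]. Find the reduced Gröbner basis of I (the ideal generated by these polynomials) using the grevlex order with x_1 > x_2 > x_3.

G = {x_1 - 1, x_2 + 1, x_3 + 1}

The reduced Gröbner basis is the canonical form of the ideal for this ordering.

f_1 = -4*x_2*x_3 - 2*x_1 + 6, LT = x_2*x_3.
f_2 = -4/3*x_1*x_2 + 8*x_1 - 28/3, LT = x_1*x_2.
f_3 = -4*x_1 + 4, LT = x_1.

S(f_1,f_2): lcm = x_1*x_2*x_3. S = 1/2*x_1**2 + 6*x_1*x_3 - 3/2*x_1 - 7*x_3.
  leading term x_1**2: subtract (-1/8*x_1)·f_3 from 1/2*x_1**2 + 6*x_1*x_3 - 3/2*x_1 - 7*x_3 → 6*x_1*x_3 - x_1 - 7*x_3
  leading term x_1*x_3: subtract (-3/2*x_3)·f_3 from 6*x_1*x_3 - x_1 - 7*x_3 → -x_1 - x_3
  leading term x_1: subtract (1/4)·f_3 from -x_1 - x_3 → -x_3 - 1
  leading term x_3: no divisor's leading term divides it; move -x_3 to the remainder.
  leading term 1: no divisor's leading term divides it; move -1 to the remainder.
  remainder -x_3 - 1 ≠ 0; add g_4 = -x_3 - 1 to the basis.

S(f_2,f_3): lcm = x_1*x_2. S = -6*x_1 + x_2 + 7.
  leading term x_1: subtract (3/2)·f_3 from -6*x_1 + x_2 + 7 → x_2 + 1
  leading term x_2: no divisor's leading term divides it; move x_2 to the remainder.
  leading term 1: no divisor's leading term divides it; move 1 to the remainder.
  remainder x_2 + 1 ≠ 0; add g_5 = x_2 + 1 to the basis.

The other S-polynomials (S(f_1,f_3), S(f_1,g_4), S(f_2,g_4), S(f_3,g_4), S(f_1,g_5), S(f_2,g_5), S(f_3,g_5), S(g_4,g_5)) all reduce to 0 modulo the current basis, so we have a Gröbner basis.
Inter-reduce: drop elements whose leading term is divisible by another's, tail-reduce, and make monic.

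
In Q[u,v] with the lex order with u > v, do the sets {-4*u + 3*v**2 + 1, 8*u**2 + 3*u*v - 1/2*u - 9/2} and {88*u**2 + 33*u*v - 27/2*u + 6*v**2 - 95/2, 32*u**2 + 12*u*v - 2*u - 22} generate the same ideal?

Since reduced Gröbner bases are canonical representatives of ideals under a given ordering, it suffices to compute and compare them.
Buchberger on the first generating set:
f_1 = -4*u + 3*v**2 + 1, LT = u.
f_2 = 8*u**2 + 3*u*v - 1/2*u - 9/2, LT = u**2.

S(f_1,f_2): lcm = u**2. S = -3/4*u*v**2 - 3/8*u*v - 3/16*u + 9/16.
  leading term u*v**2: subtract (3/16*v**2)·f_1 from -3/4*u*v**2 - 3/8*u*v - 3/16*u + 9/16 → -3/8*u*v - 3/16*u - 9/16*v**4 - 3/16*v**2 + 9/16
  leading term u*v: subtract (3/32*v)·f_1 from -3/8*u*v - 3/16*u - 9/16*v**4 - 3/16*v**2 + 9/16 → -3/16*u - 9/16*v**4 - 9/32*v**3 - 3/16*v**2 - 3/32*v + 9/16
  leading term u: subtract (3/64)·f_1 from -3/16*u - 9/16*v**4 - 9/32*v**3 - 3/16*v**2 - 3/32*v + 9/16 → -9/16*v**4 - 9/32*v**3 - 21/64*v**2 - 3/32*v + 33/64
  leading term v**4: no divisor's leading term divides it; move -9/16*v**4 to the remainder.
  leading term v**3: no divisor's leading term divides it; move -9/32*v**3 to the remainder.
  leading term v**2: no divisor's leading term divides it; move -21/64*v**2 to the remainder.
  leading term v: no divisor's leading term divides it; move -3/32*v to the remainder.
  leading term 1: no divisor's leading term divides it; move 33/64 to the remainder.
  remainder -9/16*v**4 - 9/32*v**3 - 21/64*v**2 - 3/32*v + 33/64 ≠ 0; add g_3 = -9/16*v**4 - 9/32*v**3 - 21/64*v**2 - 3/32*v + 33/64 to the basis.

The other S-polynomials (S(f_1,g_3), S(f_2,g_3)) all reduce to 0 modulo the current basis, so we have a Gröbner basis.
Inter-reduce: drop elements whose leading term is divisible by another's, tail-reduce, and make monic.
Reduced Gröbner basis: {u - 3/4*v**2 - 1/4, v**4 + 1/2*v**3 + 7/12*v**2 + 1/6*v - 11/12}.

Buchberger on the second generating set:
h_1 = 88*u**2 + 33*u*v - 27/2*u + 6*v**2 - 95/2, LT = u**2.
h_2 = 32*u**2 + 12*u*v - 2*u - 22, LT = u**2.

S(h_1,h_2): lcm = u**2. S = -1/11*u + 3/44*v**2 + 13/88.
  leading term u: no divisor's leading term divides it; move -1/11*u to the remainder.
  leading term v**2: no divisor's leading term divides it; move 3/44*v**2 to the remainder.
  leading term 1: no divisor's leading term divides it; move 13/88 to the remainder.
  remainder -1/11*u + 3/44*v**2 + 13/88 ≠ 0; add k_3 = -1/11*u + 3/44*v**2 + 13/88 to the basis.

S(h_1,k_3): lcm = u**2. S = 3/4*u*v**2 + 3/8*u*v + 259/176*u + 3/44*v**2 - 95/176.
  leading term u*v**2: subtract (-33/4*v**2)·k_3 from 3/4*u*v**2 + 3/8*u*v + 259/176*u + 3/44*v**2 - 95/176 → 3/8*u*v + 259/176*u + 9/16*v**4 + 453/352*v**2 - 95/176
  leading term u*v: subtract (-33/8*v)·k_3 from 3/8*u*v + 259/176*u + 9/16*v**4 + 453/352*v**2 - 95/176 → 259/176*u + 9/16*v**4 + 9/32*v**3 + 453/352*v**2 + 39/64*v - 95/176
  leading term u: subtract (-259/16)·k_3 from 259/176*u + 9/16*v**4 + 9/32*v**3 + 453/352*v**2 + 39/64*v - 95/176 → 9/16*v**4 + 9/32*v**3 + 153/64*v**2 + 39/64*v + 237/128
  leading term v**4: no divisor's leading term divides it; move 9/16*v**4 to the remainder.
  leading term v**3: no divisor's leading term divides it; move 9/32*v**3 to the remainder.
  leading term v**2: no divisor's leading term divides it; move 153/64*v**2 to the remainder.
  leading term v: no divisor's leading term divides it; move 39/64*v to the remainder.
  leading term 1: no divisor's leading term divides it; move 237/128 to the remainder.
  remainder 9/16*v**4 + 9/32*v**3 + 153/64*v**2 + 39/64*v + 237/128 ≠ 0; add k_4 = 9/16*v**4 + 9/32*v**3 + 153/64*v**2 + 39/64*v + 237/128 to the basis.

The other S-polynomials (S(h_2,k_3), S(h_1,k_4), S(h_2,k_4), S(k_3,k_4)) all reduce to 0 modulo the current basis, so we have a Gröbner basis.
Inter-reduce: drop elements whose leading term is divisible by another's, tail-reduce, and make monic.
Reduced Gröbner basis: {u - 3/4*v**2 - 13/8, v**4 + 1/2*v**3 + 17/4*v**2 + 13/12*v + 79/24}.

The bases are distinct; the ideals are different.
The choice of monomial ordering does not affect the verdict — as long as both bases are computed under the same ordering, their equality decides ideal equality.

No, the ideals differ.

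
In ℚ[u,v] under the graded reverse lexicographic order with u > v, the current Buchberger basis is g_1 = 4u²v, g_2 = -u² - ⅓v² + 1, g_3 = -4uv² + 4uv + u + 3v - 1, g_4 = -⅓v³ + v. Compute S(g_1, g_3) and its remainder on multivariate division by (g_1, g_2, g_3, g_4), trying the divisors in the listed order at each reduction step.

S(g_1, g_3) = u²v + ¼u² + ¾uv - ¼u; remainder on division = ¾uv - 1/12v² - ¼u + ¼.

lcm(LM(g_1), LM(g_3)) = u²v².
S = (lcm/LT(g_1))·g_1 − (lcm/LT(g_3))·g_3 = u²v + ¼u² + ¾uv - ¼u.
Reduce S modulo (g_1, g_2, g_3, g_4) in that order:
  leading term u²v: subtract (¼)·g_1 from u²v + ¼u² + ¾uv - ¼u → ¼u² + ¾uv - ¼u
  leading term u²: subtract (-¼)·g_2 from ¼u² + ¾uv - ¼u → ¾uv - 1/12v² - ¼u + ¼
  leading term uv: no divisor's leading term divides it; move ¾uv to the remainder.
  leading term v²: no divisor's leading term divides it; move -1/12v² to the remainder.
  leading term u: no divisor's leading term divides it; move -¼u to the remainder.
  leading term 1: no divisor's leading term divides it; move ¼ to the remainder.
The remainder ¾uv - 1/12v² - ¼u + ¼ is nonzero, so it would be added as the next basis element.
An S-polynomial is built so that the two leading terms cancel; whether anything survives reduction is exactly the Gröbner-basis criterion.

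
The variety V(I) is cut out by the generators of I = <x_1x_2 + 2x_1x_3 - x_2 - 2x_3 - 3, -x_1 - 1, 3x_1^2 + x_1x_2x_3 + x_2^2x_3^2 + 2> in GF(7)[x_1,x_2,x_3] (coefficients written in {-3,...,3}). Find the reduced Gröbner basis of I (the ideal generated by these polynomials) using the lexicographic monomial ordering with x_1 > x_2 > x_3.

f_1 = x_1x_2 + 2x_1x_3 - x_2 - 2x_3 - 3, LT = x_1x_2.
f_2 = -x_1 - 1, LT = x_1.
f_3 = 3x_1^2 + x_1x_2x_3 + x_2^2x_3^2 + 2, LT = x_1^2.

S(f_1,f_2): lcm = x_1x_2. S = 2x_1x_3 - 2x_2 - 2x_3 - 3.
  leading term x_1x_3: subtract (-2x_3)·f_2 from 2x_1x_3 - 2x_2 - 2x_3 - 3 → -2x_2 + 3x_3 - 3
  leading term x_2: no divisor's leading term divides it; move -2x_2 to the remainder.
  leading term x_3: no divisor's leading term divides it; move 3x_3 to the remainder.
  leading term 1: no divisor's leading term divides it; move -3 to the remainder.
  remainder -2x_2 + 3x_3 - 3 ≠ 0; add g_4 = -2x_2 + 3x_3 - 3 to the basis.

S(f_1,f_3): lcm = x_1^2x_2. S = 2x_1^2x_3 + 2x_1x_2^2x_3 - x_1x_2 - 2x_1x_3 - 3x_1 + 2x_2^3x_3^2 - 3x_2.
  leading term x_1^2x_3: subtract (-2x_1x_3)·f_2 from 2x_1^2x_3 + 2x_1x_2^2x_3 - x_1x_2 - 2x_1x_3 - 3x_1 + 2x_2^3x_3^2 - 3x_2 → 2x_1x_2^2x_3 - x_1x_2 + 3x_1x_3 - 3x_1 + 2x_2^3x_3^2 - 3x_2
  leading term x_1x_2^2x_3: subtract (2x_2x_3)·f_1 from 2x_1x_2^2x_3 - x_1x_2 + 3x_1x_3 - 3x_1 + 2x_2^3x_3^2 - 3x_2 → 3x_1x_2x_3^2 - x_1x_2 + 3x_1x_3 - 3x_1 + 2x_2^3x_3^2 + 2x_2^2x_3 - 3x_2x_3^2 - x_2x_3 - 3x_2
  leading term x_1x_2x_3^2: subtract (3x_3^2)·f_1 from 3x_1x_2x_3^2 - x_1x_2 + 3x_1x_3 - 3x_1 + 2x_2^3x_3^2 + 2x_2^2x_3 - 3x_2x_3^2 - x_2x_3 - 3x_2 → -x_1x_2 + x_1x_3^3 + 3x_1x_3 - 3x_1 + 2x_2^3x_3^2 + 2x_2^2x_3 - x_2x_3 - 3x_2 - x_3^3 + 2x_3^2
  leading term x_1x_2: subtract (-1)·f_1 from -x_1x_2 + x_1x_3^3 + 3x_1x_3 - 3x_1 + 2x_2^3x_3^2 + 2x_2^2x_3 - x_2x_3 - 3x_2 - x_3^3 + 2x_3^2 → x_1x_3^3 - 2x_1x_3 - 3x_1 + 2x_2^3x_3^2 + 2x_2^2x_3 - x_2x_3 + 3x_2 - x_3^3 + 2x_3^2 - 2x_3 - 3
  leading term x_1x_3^3: subtract (-x_3^3)·f_2 from x_1x_3^3 - 2x_1x_3 - 3x_1 + 2x_2^3x_3^2 + 2x_2^2x_3 - x_2x_3 + 3x_2 - x_3^3 + 2x_3^2 - 2x_3 - 3 → -2x_1x_3 - 3x_1 + 2x_2^3x_3^2 + 2x_2^2x_3 - x_2x_3 + 3x_2 - 2x_3^3 + 2x_3^2 - 2x_3 - 3
  leading term x_1x_3: subtract (2x_3)·f_2 from -2x_1x_3 - 3x_1 + 2x_2^3x_3^2 + 2x_2^2x_3 - x_2x_3 + 3x_2 - 2x_3^3 + 2x_3^2 - 2x_3 - 3 → -3x_1 + 2x_2^3x_3^2 + 2x_2^2x_3 - x_2x_3 + 3x_2 - 2x_3^3 + 2x_3^2 - 3
  leading term x_1: subtract (3)·f_2 from -3x_1 + 2x_2^3x_3^2 + 2x_2^2x_3 - x_2x_3 + 3x_2 - 2x_3^3 + 2x_3^2 - 3 → 2x_2^3x_3^2 + 2x_2^2x_3 - x_2x_3 + 3x_2 - 2x_3^3 + 2x_3^2
  leading term x_2^3x_3^2: subtract (-x_2^2x_3^2)·g_4 from 2x_2^3x_3^2 + 2x_2^2x_3 - x_2x_3 + 3x_2 - 2x_3^3 + 2x_3^2 → 3x_2^2x_3^3 - 3x_2^2x_3^2 + 2x_2^2x_3 - x_2x_3 + 3x_2 - 2x_3^3 + 2x_3^2
  leading term x_2^2x_3^3: subtract (2x_2x_3^3)·g_4 from 3x_2^2x_3^3 - 3x_2^2x_3^2 + 2x_2^2x_3 - x_2x_3 + 3x_2 - 2x_3^3 + 2x_3^2 → -3x_2^2x_3^2 + 2x_2^2x_3 + x_2x_3^4 - x_2x_3^3 - x_2x_3 + 3x_2 - 2x_3^3 + 2x_3^2
  leading term x_2^2x_3^2: subtract (-2x_2x_3^2)·g_4 from -3x_2^2x_3^2 + 2x_2^2x_3 + x_2x_3^4 - x_2x_3^3 - x_2x_3 + 3x_2 - 2x_3^3 + 2x_3^2 → 2x_2^2x_3 + x_2x_3^4 - 2x_2x_3^3 + x_2x_3^2 - x_2x_3 + 3x_2 - 2x_3^3 + 2x_3^2
  leading term x_2^2x_3: subtract (-x_2x_3)·g_4 from 2x_2^2x_3 + x_2x_3^4 - 2x_2x_3^3 + x_2x_3^2 - x_2x_3 + 3x_2 - 2x_3^3 + 2x_3^2 → x_2x_3^4 - 2x_2x_3^3 - 3x_2x_3^2 + 3x_2x_3 + 3x_2 - 2x_3^3 + 2x_3^2
  leading term x_2x_3^4: subtract (3x_3^4)·g_4 from x_2x_3^4 - 2x_2x_3^3 - 3x_2x_3^2 + 3x_2x_3 + 3x_2 - 2x_3^3 + 2x_3^2 → -2x_2x_3^3 - 3x_2x_3^2 + 3x_2x_3 + 3x_2 - 2x_3^5 + 2x_3^4 - 2x_3^3 + 2x_3^2
  leading term x_2x_3^3: subtract (x_3^3)·g_4 from -2x_2x_3^3 - 3x_2x_3^2 + 3x_2x_3 + 3x_2 - 2x_3^5 + 2x_3^4 - 2x_3^3 + 2x_3^2 → -3x_2x_3^2 + 3x_2x_3 + 3x_2 - 2x_3^5 - x_3^4 + x_3^3 + 2x_3^2
  leading term x_2x_3^2: subtract (-2x_3^2)·g_4 from -3x_2x_3^2 + 3x_2x_3 + 3x_2 - 2x_3^5 - x_3^4 + x_3^3 + 2x_3^2 → 3x_2x_3 + 3x_2 - 2x_3^5 - x_3^4 + 3x_3^2
  leading term x_2x_3: subtract (2x_3)·g_4 from 3x_2x_3 + 3x_2 - 2x_3^5 - x_3^4 + 3x_3^2 → 3x_2 - 2x_3^5 - x_3^4 - 3x_3^2 - x_3
  leading term x_2: subtract (2)·g_4 from 3x_2 - 2x_3^5 - x_3^4 - 3x_3^2 - x_3 → -2x_3^5 - x_3^4 - 3x_3^2 - 1
  leading term x_3^5: no divisor's leading term divides it; move -2x_3^5 to the remainder.
  leading term x_3^4: no divisor's leading term divides it; move -x_3^4 to the remainder.
  leading term x_3^2: no divisor's leading term divides it; move -3x_3^2 to the remainder.
  leading term 1: no divisor's leading term divides it; move -1 to the remainder.
  remainder -2x_3^5 - x_3^4 - 3x_3^2 - 1 ≠ 0; add g_5 = -2x_3^5 - x_3^4 - 3x_3^2 - 1 to the basis.

S(f_2,f_3): lcm = x_1^2. S = 2x_1x_2x_3 + x_1 + 2x_2^2x_3^2 - 3.
  leading term x_1x_2x_3: subtract (2x_3)·f_1 from 2x_1x_2x_3 + x_1 + 2x_2^2x_3^2 - 3 → 3x_1x_3^2 + x_1 + 2x_2^2x_3^2 + 2x_2x_3 - 3x_3^2 - x_3 - 3
  leading term x_1x_3^2: subtract (-3x_3^2)·f_2 from 3x_1x_3^2 + x_1 + 2x_2^2x_3^2 + 2x_2x_3 - 3x_3^2 - x_3 - 3 → x_1 + 2x_2^2x_3^2 + 2x_2x_3 + x_3^2 - x_3 - 3
  leading term x_1: subtract (-1)·f_2 from x_1 + 2x_2^2x_3^2 + 2x_2x_3 + x_3^2 - x_3 - 3 → 2x_2^2x_3^2 + 2x_2x_3 + x_3^2 - x_3 + 3
  leading term x_2^2x_3^2: subtract (-x_2x_3^2)·g_4 from 2x_2^2x_3^2 + 2x_2x_3 + x_3^2 - x_3 + 3 → 3x_2x_3^3 - 3x_2x_3^2 + 2x_2x_3 + x_3^2 - x_3 + 3
  leading term x_2x_3^3: subtract (2x_3^3)·g_4 from 3x_2x_3^3 - 3x_2x_3^2 + 2x_2x_3 + x_3^2 - x_3 + 3 → -3x_2x_3^2 + 2x_2x_3 + x_3^4 - x_3^3 + x_3^2 - x_3 + 3
  leading term x_2x_3^2: subtract (-2x_3^2)·g_4 from -3x_2x_3^2 + 2x_2x_3 + x_3^4 - x_3^3 + x_3^2 - x_3 + 3 → 2x_2x_3 + x_3^4 - 2x_3^3 + 2x_3^2 - x_3 + 3
  leading term x_2x_3: subtract (-x_3)·g_4 from 2x_2x_3 + x_3^4 - 2x_3^3 + 2x_3^2 - x_3 + 3 → x_3^4 - 2x_3^3 - 2x_3^2 + 3x_3 + 3
  leading term x_3^4: no divisor's leading term divides it; move x_3^4 to the remainder.
  leading term x_3^3: no divisor's leading term divides it; move -2x_3^3 to the remainder.
  leading term x_3^2: no divisor's leading term divides it; move -2x_3^2 to the remainder.
  leading term x_3: no divisor's leading term divides it; move 3x_3 to the remainder.
  leading term 1: no divisor's leading term divides it; move 3 to the remainder.
  remainder x_3^4 - 2x_3^3 - 2x_3^2 + 3x_3 + 3 ≠ 0; add g_6 = x_3^4 - 2x_3^3 - 2x_3^2 + 3x_3 + 3 to the basis.

S(f_1,g_4): lcm = x_1x_2. S = 2x_1 - x_2 - 2x_3 - 3.
  leading term x_1: subtract (-2)·f_2 from 2x_1 - x_2 - 2x_3 - 3 → -x_2 - 2x_3 + 2
  leading term x_2: subtract (-3)·g_4 from -x_2 - 2x_3 + 2 → 0
  remainder 0.

S(f_2,g_4): leading monomials are coprime, so the S-polynomial reduces to 0 (Buchberger's first criterion).
S(f_3,g_4): leading monomials are coprime, so the S-polynomial reduces to 0 (Buchberger's first criterion).
S(f_1,g_5): leading monomials are coprime, so the S-polynomial reduces to 0 (Buchberger's first criterion).
S(f_2,g_5): leading monomials are coprime, so the S-polynomial reduces to 0 (Buchberger's first criterion).
S(f_3,g_5): leading monomials are coprime, so the S-polynomial reduces to 0 (Buchberger's first criterion).
S(g_4,g_5): leading monomials are coprime, so the S-polynomial reduces to 0 (Buchberger's first criterion).
S(f_1,g_6): leading monomials are coprime, so the S-polynomial reduces to 0 (Buchberger's first criterion).
S(f_2,g_6): leading monomials are coprime, so the S-polynomial reduces to 0 (Buchberger's first criterion).
S(f_3,g_6): leading monomials are coprime, so the S-polynomial reduces to 0 (Buchberger's first criterion).
S(g_4,g_6): leading monomials are coprime, so the S-polynomial reduces to 0 (Buchberger's first criterion).
S(g_5,g_6): lcm = x_3^5. S = -x_3^4 + 2x_3^3 + 2x_3^2 - 3x_3 - 3.
  leading term x_3^4: subtract (-1)·g_6 from -x_3^4 + 2x_3^3 + 2x_3^2 - 3x_3 - 3 → 0
  remainder 0.

Every S-polynomial of the final basis reduces to 0, so we have a Gröbner basis.
Inter-reduce: drop elements whose leading term is divisible by another's, tail-reduce, and make monic.

G = {x_1 + 1, x_2 + 2x_3 - 2, x_3^4 - 2x_3^3 - 2x_3^2 + 3x_3 + 3}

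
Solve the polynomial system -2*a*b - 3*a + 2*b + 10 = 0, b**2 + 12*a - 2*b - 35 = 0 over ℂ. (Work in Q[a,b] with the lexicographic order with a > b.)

Compute a lex Gröbner basis by Buchberger's algorithm.
f_1 = -2*a*b - 3*a + 2*b + 10, LT = a*b.
f_2 = 12*a + b**2 - 2*b - 35, LT = a.

S(f_1,f_2): lcm = a*b. S = 3/2*a - 1/12*b**3 + 1/6*b**2 + 23/12*b - 5.
  leading term a: subtract (1/8)·f_2 from 3/2*a - 1/12*b**3 + 1/6*b**2 + 23/12*b - 5 → -1/12*b**3 + 1/24*b**2 + 13/6*b - 5/8
  leading term b**3: no divisor's leading term divides it; move -1/12*b**3 to the remainder.
  leading term b**2: no divisor's leading term divides it; move 1/24*b**2 to the remainder.
  leading term b: no divisor's leading term divides it; move 13/6*b to the remainder.
  leading term 1: no divisor's leading term divides it; move -5/8 to the remainder.
  remainder -1/12*b**3 + 1/24*b**2 + 13/6*b - 5/8 ≠ 0; add h_3 = -1/12*b**3 + 1/24*b**2 + 13/6*b - 5/8 to the basis.

The other S-polynomials (S(f_1,h_3), S(f_2,h_3)) all reduce to 0 modulo the current basis, so we have a Gröbner basis.
Inter-reduce: drop elements whose leading term is divisible by another's, tail-reduce, and make monic.
Reduced Gröbner basis: {a + 1/12*b**2 - 1/6*b - 35/12, b**3 - 1/2*b**2 - 26*b + 15/2}.

The lex basis is triangular: the last element involves only b. Solving b**3 - 1/2*b**2 - 26*b + 15/2 = 0 gives b ∈ {-5, 11/4 - sqrt(97)/4, sqrt(97)/4 + 11/4}; substituting each value into the earlier elements determines the remaining variables.
  b = -5: the earlier basis element becomes a = 0, giving a = 0 — point (0, -5).
  b = 11/4 - sqrt(97)/4: the earlier basis element becomes a - 215/96 - 7*sqrt(97)/96 = 0, giving a = 7*sqrt(97)/96 + 215/96 — point (7*sqrt(97)/96 + 215/96, 11/4 - sqrt(97)/4).
  b = sqrt(97)/4 + 11/4: the earlier basis element becomes a - 215/96 + 7*sqrt(97)/96 = 0, giving a = 215/96 - 7*sqrt(97)/96 — point (215/96 - 7*sqrt(97)/96, sqrt(97)/4 + 11/4).

{(0, -5), (7*sqrt(97)/96 + 215/96, 11/4 - sqrt(97)/4), (215/96 - 7*sqrt(97)/96, sqrt(97)/4 + 11/4)}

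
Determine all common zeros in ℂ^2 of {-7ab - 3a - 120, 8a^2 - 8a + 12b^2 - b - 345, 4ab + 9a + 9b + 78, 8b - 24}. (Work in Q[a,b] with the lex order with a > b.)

Compute a lex Gröbner basis by Buchberger's algorithm.
f_1 = -7ab - 3a - 120, LT = ab.
f_2 = 8a^2 - 8a + 12b^2 - b - 345, LT = a^2.
f_3 = 4ab + 9a + 9b + 78, LT = ab.
f_4 = 8b - 24, LT = b.

S(f_1,f_2): lcm = a^2b. S = 3/7a^2 + ab + 120/7a - 3/2b^3 + 1/8b^2 + 345/8b.
  leading term a^2: subtract (3/56)·f_2 from 3/7a^2 + ab + 120/7a - 3/2b^3 + 1/8b^2 + 345/8b → ab + 123/7a - 3/2b^3 - 29/56b^2 + 1209/28b + 1035/56
  leading term ab: subtract (-1/7)·f_1 from ab + 123/7a - 3/2b^3 - 29/56b^2 + 1209/28b + 1035/56 → 120/7a - 3/2b^3 - 29/56b^2 + 1209/28b + 75/56
  leading term a: no divisor's leading term divides it; move 120/7a to the remainder.
  leading term b^3: subtract (-3/16b^2)·f_4 from -3/2b^3 - 29/56b^2 + 1209/28b + 75/56 → -281/56b^2 + 1209/28b + 75/56
  leading term b^2: subtract (-281/448b)·f_4 from -281/56b^2 + 1209/28b + 75/56 → 225/8b + 75/56
  leading term b: subtract (225/64)·f_4 from 225/8b + 75/56 → 600/7
  leading term 1: no divisor's leading term divides it; move 600/7 to the remainder.
  remainder 120/7a + 600/7 ≠ 0; add h_5 = 120/7a + 600/7 to the basis.

The other S-polynomials (S(f_1,f_3), S(f_1,f_4), S(f_2,f_3), S(f_2,f_4), S(f_3,f_4), S(f_1,h_5), S(f_2,h_5), S(f_3,h_5), S(f_4,h_5)) all reduce to 0 modulo the current basis, so we have a Gröbner basis.
Inter-reduce: drop elements whose leading term is divisible by another's, tail-reduce, and make monic.
Reduced Gröbner basis: {a + 5, b - 3}.

Elimination: the polynomial b - 3 lies in the elimination ideal for b, so b ∈ {3}. For each such b, the remaining basis elements (now univariate) give the rest of the solution.
  b = 3: the earlier basis element becomes a + 5 = 0, giving a = -5 — point (-5, 3).
Substituting each solution back into the original system confirms all equations vanish.

{(-5, 3)}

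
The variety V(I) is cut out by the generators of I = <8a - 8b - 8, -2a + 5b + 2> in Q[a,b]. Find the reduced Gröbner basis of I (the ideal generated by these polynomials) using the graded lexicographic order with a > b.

f_1 = 8a - 8b - 8, LT = a.
f_2 = -2a + 5b + 2, LT = a.

S(f_1,f_2): lcm = a. S = 3/2b.
  leading term b: no divisor's leading term divides it; move 3/2b to the remainder.
  remainder 3/2b ≠ 0; add g_3 = 3/2b to the basis.

S(f_1,g_3): leading monomials are coprime, so the S-polynomial reduces to 0 (Buchberger's first criterion).
S(f_2,g_3): leading monomials are coprime, so the S-polynomial reduces to 0 (Buchberger's first criterion).
Every S-polynomial of the final basis reduces to 0, so we have a Gröbner basis.
Inter-reduce: drop elements whose leading term is divisible by another's, tail-reduce, and make monic.

G = {a - 1, b}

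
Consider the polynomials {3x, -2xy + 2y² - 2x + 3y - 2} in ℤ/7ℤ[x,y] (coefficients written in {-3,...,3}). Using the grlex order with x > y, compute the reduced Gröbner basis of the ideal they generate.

f_1 = 3x, LT = x.
f_2 = -2xy + 2y² - 2x + 3y - 2, LT = xy.

S(f_1,f_2): lcm = xy. S = y² - x - 2y - 1.
  reduce S modulo (f_1, f_2):
  remainder y² - 2y - 1 ≠ 0; add g_3 = y² - 2y - 1 to the basis.

The other S-polynomials (S(f_1,g_3), S(f_2,g_3)) all reduce to 0 modulo the current basis, so we have a Gröbner basis.
Inter-reduce: drop elements whose leading term is divisible by another's, tail-reduce, and make monic.

G = {y² - 2y - 1, x}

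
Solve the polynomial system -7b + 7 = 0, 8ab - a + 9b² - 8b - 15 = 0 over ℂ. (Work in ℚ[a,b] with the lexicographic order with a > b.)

Compute a lex Gröbner basis by Buchberger's algorithm.
f_1 = -7b + 7, LT = b.
f_2 = 8ab - a + 9b² - 8b - 15, LT = ab.

S(f_1,f_2): lcm = ab. S = -⅞a - 9/8b² + b + 15/8.
  leading term a: no divisor's leading term divides it; move -⅞a to the remainder.
  leading term b²: subtract (9/56b)·f_1 from -9/8b² + b + 15/8 → -⅛b + 15/8
  leading term b: subtract (1/56)·f_1 from -⅛b + 15/8 → 7/4
  leading term 1: no divisor's leading term divides it; move 7/4 to the remainder.
  remainder -⅞a + 7/4 ≠ 0; add h_3 = -⅞a + 7/4 to the basis.

The other S-polynomials (S(f_1,h_3), S(f_2,h_3)) all reduce to 0 modulo the current basis, so we have a Gröbner basis.
Inter-reduce: drop elements whose leading term is divisible by another's, tail-reduce, and make monic.
Reduced Gröbner basis: {a - 2, b - 1}.

The lex basis is triangular: the last element involves only b. Solving b - 1 = 0 gives b ∈ {1}; substituting each value into the earlier elements determines the remaining variables.
  b = 1: the earlier basis element becomes a - 2 = 0, giving a = 2 — point (2, 1).

{(2, 1)}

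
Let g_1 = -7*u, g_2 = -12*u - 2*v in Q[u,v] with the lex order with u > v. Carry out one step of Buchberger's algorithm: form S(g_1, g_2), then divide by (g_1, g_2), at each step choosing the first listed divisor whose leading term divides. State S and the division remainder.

S(g_1, g_2) = -1/6*v; remainder on division = -1/6*v.

lcm(LM(g_1), LM(g_2)) = u.
S = (lcm/LT(g_1))·g_1 − (lcm/LT(g_2))·g_2 = -1/6*v.
Reduce S modulo (g_1, g_2) in that order:
  leading term v: no divisor's leading term divides it; move -1/6*v to the remainder.
The remainder -1/6*v is nonzero, so it would be added as the next basis element.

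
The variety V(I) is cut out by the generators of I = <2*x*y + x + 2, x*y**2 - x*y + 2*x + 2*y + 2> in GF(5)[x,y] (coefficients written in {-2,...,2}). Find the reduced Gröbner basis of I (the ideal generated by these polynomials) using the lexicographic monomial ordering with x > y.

G = {x - y - 1, y**2 - y - 1}

The reduced Gröbner basis is the canonical form of the ideal for this ordering.

f_1 = 2*x*y + x + 2, LT = x*y.
f_2 = x*y**2 - x*y + 2*x + 2*y + 2, LT = x*y**2.

S(f_1,f_2): lcm = x*y**2. S = -x*y - 2*x - y - 2.
  leading term x*y: subtract (2)·f_1 from -x*y - 2*x - y - 2 → x - y - 1
  leading term x: no divisor's leading term divides it; move x to the remainder.
  leading term y: no divisor's leading term divides it; move -y to the remainder.
  leading term 1: no divisor's leading term divides it; move -1 to the remainder.
  remainder x - y - 1 ≠ 0; add g_3 = x - y - 1 to the basis.

S(f_1,g_3): lcm = x*y. S = -2*x + y**2 + y + 1.
  leading term x: subtract (-2)·g_3 from -2*x + y**2 + y + 1 → y**2 - y - 1
  leading term y**2: no divisor's leading term divides it; move y**2 to the remainder.
  leading term y: no divisor's leading term divides it; move -y to the remainder.
  leading term 1: no divisor's leading term divides it; move -1 to the remainder.
  remainder y**2 - y - 1 ≠ 0; add g_4 = y**2 - y - 1 to the basis.

The other S-polynomials (S(f_2,g_3), S(f_1,g_4), S(f_2,g_4), S(g_3,g_4)) all reduce to 0 modulo the current basis, so we have a Gröbner basis.
Inter-reduce: drop elements whose leading term is divisible by another's, tail-reduce, and make monic.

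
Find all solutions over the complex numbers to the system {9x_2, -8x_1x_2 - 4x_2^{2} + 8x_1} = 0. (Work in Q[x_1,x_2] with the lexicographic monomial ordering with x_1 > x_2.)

Compute a lex Gröbner basis by Buchberger's algorithm.
f_1 = 9x_2, LT = x_2.
f_2 = -8x_1x_2 + 8x_1 - 4x_2^{2}, LT = x_1x_2.

S(f_1,f_2): lcm = x_1x_2. S = x_1 - \tfrac{1}{2}x_2^{2}.
  reduce S modulo (f_1, f_2):
  remainder x_1 ≠ 0; add h_3 = x_1 to the basis.

The other S-polynomials (S(f_1,h_3), S(f_2,h_3)) all reduce to 0 modulo the current basis, so we have a Gröbner basis.
Inter-reduce: drop elements whose leading term is divisible by another's, tail-reduce, and make monic.
Reduced Gröbner basis: {x_1, x_2}.

From the last basis element, x_2 = 0, so x_2 takes values in {0}. Each choice, substituted upward through the basis, yields the corresponding point(s) of the solution set.
  x_2 = 0: the earlier basis element becomes x_1 = 0, giving x_1 = 0 — point (0, 0).

{(0, 0)}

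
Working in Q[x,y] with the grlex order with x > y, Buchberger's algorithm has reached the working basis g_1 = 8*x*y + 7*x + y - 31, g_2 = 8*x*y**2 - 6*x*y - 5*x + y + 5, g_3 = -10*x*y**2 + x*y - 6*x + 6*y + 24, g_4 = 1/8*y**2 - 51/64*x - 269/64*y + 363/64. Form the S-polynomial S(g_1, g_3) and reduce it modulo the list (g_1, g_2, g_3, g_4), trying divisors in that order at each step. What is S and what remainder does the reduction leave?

S(g_1, g_3) = 39/40*x*y + 1/8*y**2 - 3/5*x - 131/40*y + 12/5; remainder on division = -21/32*x + 129/160*y + 81/160.

lcm(LM(g_1), LM(g_3)) = x*y**2.
S = (lcm/LT(g_1))·g_1 − (lcm/LT(g_3))·g_3 = 39/40*x*y + 1/8*y**2 - 3/5*x - 131/40*y + 12/5.
Reduce S modulo (g_1, g_2, g_3, g_4) in that order:
  leading term x*y: subtract (39/320)·g_1 from 39/40*x*y + 1/8*y**2 - 3/5*x - 131/40*y + 12/5 → 1/8*y**2 - 93/64*x - 1087/320*y + 1977/320
  leading term y**2: subtract (1)·g_4 from 1/8*y**2 - 93/64*x - 1087/320*y + 1977/320 → -21/32*x + 129/160*y + 81/160
  leading term x: no divisor's leading term divides it; move -21/32*x to the remainder.
  leading term y: no divisor's leading term divides it; move 129/160*y to the remainder.
  leading term 1: no divisor's leading term divides it; move 81/160 to the remainder.
The remainder -21/32*x + 129/160*y + 81/160 is nonzero, so it would be added as the next basis element.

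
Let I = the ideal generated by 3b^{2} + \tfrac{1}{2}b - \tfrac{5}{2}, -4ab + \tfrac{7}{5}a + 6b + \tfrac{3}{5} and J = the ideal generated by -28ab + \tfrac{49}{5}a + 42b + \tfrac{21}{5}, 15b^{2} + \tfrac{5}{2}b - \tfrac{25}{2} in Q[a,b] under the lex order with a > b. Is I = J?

Equality of ideals is decidable: compute both reduced Gröbner bases (unique for the ordering) and check whether they agree.
Buchberger on the first generating set:
f_1 = 3b^{2} + \tfrac{1}{2}b - \tfrac{5}{2}, LT = b^{2}.
f_2 = -4ab + \tfrac{7}{5}a + 6b + \tfrac{3}{5}, LT = ab.

S(f_1,f_2): lcm = ab^{2}. S = \tfrac{31}{60}ab - \tfrac{5}{6}a + \tfrac{3}{2}b^{2} + \tfrac{3}{20}b.
  leading term ab: subtract (-\tfrac{31}{240})·f_2 from \tfrac{31}{60}ab - \tfrac{5}{6}a + \tfrac{3}{2}b^{2} + \tfrac{3}{20}b → -\tfrac{261}{400}a + \tfrac{3}{2}b^{2} + \tfrac{37}{40}b + \tfrac{31}{400}
  leading term a: no divisor's leading term divides it; move -\tfrac{261}{400}a to the remainder.
  leading term b^{2}: subtract (\tfrac{1}{2})·f_1 from \tfrac{3}{2}b^{2} + \tfrac{37}{40}b + \tfrac{31}{400} → \tfrac{27}{40}b + \tfrac{531}{400}
  leading term b: no divisor's leading term divides it; move \tfrac{27}{40}b to the remainder.
  leading term 1: no divisor's leading term divides it; move \tfrac{531}{400} to the remainder.
  remainder -\tfrac{261}{400}a + \tfrac{27}{40}b + \tfrac{531}{400} ≠ 0; add g_3 = -\tfrac{261}{400}a + \tfrac{27}{40}b + \tfrac{531}{400} to the basis.

The other S-polynomials (S(f_1,g_3), S(f_2,g_3)) all reduce to 0 modulo the current basis, so we have a Gröbner basis.
Inter-reduce: drop elements whose leading term is divisible by another's, tail-reduce, and make monic.
Reduced Gröbner basis: {a - \tfrac{30}{29}b - \tfrac{59}{29}, b^{2} + \tfrac{1}{6}b - \tfrac{5}{6}}.

Buchberger on the second generating set:
h_1 = -28ab + \tfrac{49}{5}a + 42b + \tfrac{21}{5}, LT = ab.
h_2 = 15b^{2} + \tfrac{5}{2}b - \tfrac{25}{2}, LT = b^{2}.

S(h_1,h_2): lcm = ab^{2}. S = -\tfrac{31}{60}ab + \tfrac{5}{6}a - \tfrac{3}{2}b^{2} - \tfrac{3}{20}b.
  leading term ab: subtract (\tfrac{31}{1680})·h_1 from -\tfrac{31}{60}ab + \tfrac{5}{6}a - \tfrac{3}{2}b^{2} - \tfrac{3}{20}b → \tfrac{261}{400}a - \tfrac{3}{2}b^{2} - \tfrac{37}{40}b - \tfrac{31}{400}
  leading term a: no divisor's leading term divides it; move \tfrac{261}{400}a to the remainder.
  leading term b^{2}: subtract (-\tfrac{1}{10})·h_2 from -\tfrac{3}{2}b^{2} - \tfrac{37}{40}b - \tfrac{31}{400} → -\tfrac{27}{40}b - \tfrac{531}{400}
  leading term b: no divisor's leading term divides it; move -\tfrac{27}{40}b to the remainder.
  leading term 1: no divisor's leading term divides it; move -\tfrac{531}{400} to the remainder.
  remainder \tfrac{261}{400}a - \tfrac{27}{40}b - \tfrac{531}{400} ≠ 0; add k_3 = \tfrac{261}{400}a - \tfrac{27}{40}b - \tfrac{531}{400} to the basis.

The other S-polynomials (S(h_1,k_3), S(h_2,k_3)) all reduce to 0 modulo the current basis, so we have a Gröbner basis.
Inter-reduce: drop elements whose leading term is divisible by another's, tail-reduce, and make monic.
Reduced Gröbner basis: {a - \tfrac{30}{29}b - \tfrac{59}{29}, b^{2} + \tfrac{1}{6}b - \tfrac{5}{6}}.

These coincide, so the ideals are equal.
The same test decides containment: I ⊆ J iff every generator of I reduces to 0 modulo a Gröbner basis of J.

Yes, the ideals are equal.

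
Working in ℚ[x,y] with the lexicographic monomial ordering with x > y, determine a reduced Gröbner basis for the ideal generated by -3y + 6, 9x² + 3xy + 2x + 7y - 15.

f_1 = -3y + 6, LT = y.
f_2 = 9x² + 3xy + 2x + 7y - 15, LT = x².

The S-polynomials (S(f_1,f_2)) all reduce to 0 modulo the current basis, so we have a Gröbner basis.

G = {x² + 8/9x - 1/9, y - 2}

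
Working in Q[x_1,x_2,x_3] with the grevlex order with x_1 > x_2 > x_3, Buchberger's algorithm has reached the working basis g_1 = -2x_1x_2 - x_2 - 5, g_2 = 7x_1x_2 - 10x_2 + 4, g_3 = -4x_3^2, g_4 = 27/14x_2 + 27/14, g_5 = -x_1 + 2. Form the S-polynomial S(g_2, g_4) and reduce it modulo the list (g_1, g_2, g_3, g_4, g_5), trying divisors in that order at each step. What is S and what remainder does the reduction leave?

S(g_2, g_4) = -x_1 - 10/7x_2 + 4/7; remainder on division = 0.

lcm(LM(g_2), LM(g_4)) = x_1x_2.
S = (lcm/LT(g_2))·g_2 − (lcm/LT(g_4))·g_4 = -x_1 - 10/7x_2 + 4/7.
Reduce S modulo (g_1, g_2, g_3, g_4, g_5) in that order:
  leading term x_1: subtract (1)·g_5 from -x_1 - 10/7x_2 + 4/7 → -10/7x_2 - 10/7
  leading term x_2: subtract (-20/27)·g_4 from -10/7x_2 - 10/7 → 0
The remainder is 0, so this S-polynomial contributes no new basis element.
An S-polynomial is built so that the two leading terms cancel; whether anything survives reduction is exactly the Gröbner-basis criterion.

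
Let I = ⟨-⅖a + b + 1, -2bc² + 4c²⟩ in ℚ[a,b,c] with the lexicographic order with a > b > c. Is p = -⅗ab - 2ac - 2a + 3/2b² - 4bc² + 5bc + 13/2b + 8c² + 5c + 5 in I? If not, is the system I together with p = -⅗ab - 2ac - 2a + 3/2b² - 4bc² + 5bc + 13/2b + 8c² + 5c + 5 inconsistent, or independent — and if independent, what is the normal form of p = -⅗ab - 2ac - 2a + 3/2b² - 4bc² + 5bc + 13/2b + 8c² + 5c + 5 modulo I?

First compute the reduced Gröbner basis of I by Buchberger's algorithm.
f_1 = -⅖a + b + 1, LT = a.
f_2 = -2bc² + 4c², LT = bc².

The S-polynomials (S(f_1,f_2)) all reduce to 0 modulo the current basis, so we have a Gröbner basis.
Inter-reduce: drop elements whose leading term is divisible by another's, tail-reduce, and make monic.
Reduced Gröbner basis: {a - 5/2b - 5/2, bc² - 2c²}.
Label its elements g_1 = a - 5/2b - 5/2, g_2 = bc² - 2c².

Reduce p = -⅗ab - 2ac - 2a + 3/2b² - 4bc² + 5bc + 13/2b + 8c² + 5c + 5 modulo G:
  leading term ab: subtract (-⅗b)·g_1 from -⅗ab - 2ac - 2a + 3/2b² - 4bc² + 5bc + 13/2b + 8c² + 5c + 5 → -2ac - 2a - 4bc² + 5bc + 5b + 8c² + 5c + 5
  leading term ac: subtract (-2c)·g_1 from -2ac - 2a - 4bc² + 5bc + 5b + 8c² + 5c + 5 → -2a - 4bc² + 5b + 8c² + 5
  leading term a: subtract (-2)·g_1 from -2a - 4bc² + 5b + 8c² + 5 → -4bc² + 8c²
  leading term bc²: subtract (-4)·g_2 from -4bc² + 8c² → 0
  normal form = 0.
Since the normal form is 0, p ∈ I.

The remainder on division by a Gröbner basis is unique — it is the normal form.

-⅗ab - 2ac - 2a + 3/2b² - 4bc² + 5bc + 13/2b + 8c² + 5c + 5 lies in I (it reduces to 0).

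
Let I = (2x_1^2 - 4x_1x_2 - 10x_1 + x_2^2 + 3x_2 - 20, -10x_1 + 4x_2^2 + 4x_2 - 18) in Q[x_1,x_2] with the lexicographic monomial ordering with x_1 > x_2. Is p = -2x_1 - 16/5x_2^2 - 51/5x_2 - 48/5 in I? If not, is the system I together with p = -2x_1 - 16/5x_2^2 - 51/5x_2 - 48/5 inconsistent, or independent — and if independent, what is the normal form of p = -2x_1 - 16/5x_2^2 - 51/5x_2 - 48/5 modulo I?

First compute the reduced Gröbner basis of I by Buchberger's algorithm.
f_1 = 2x_1^2 - 4x_1x_2 - 10x_1 + x_2^2 + 3x_2 - 20, LT = x_1^2.
f_2 = -10x_1 + 4x_2^2 + 4x_2 - 18, LT = x_1.

S(f_1,f_2): lcm = x_1^2. S = 2/5x_1x_2^2 - 8/5x_1x_2 - 34/5x_1 + 1/2x_2^2 + 3/2x_2 - 10.
  leading term x_1x_2^2: subtract (-1/25x_2^2)·f_2 from 2/5x_1x_2^2 - 8/5x_1x_2 - 34/5x_1 + 1/2x_2^2 + 3/2x_2 - 10 → -8/5x_1x_2 - 34/5x_1 + 4/25x_2^4 + 4/25x_2^3 - 11/50x_2^2 + 3/2x_2 - 10
  leading term x_1x_2: subtract (4/25x_2)·f_2 from -8/5x_1x_2 - 34/5x_1 + 4/25x_2^4 + 4/25x_2^3 - 11/50x_2^2 + 3/2x_2 - 10 → -34/5x_1 + 4/25x_2^4 - 12/25x_2^3 - 43/50x_2^2 + 219/50x_2 - 10
  leading term x_1: subtract (17/25)·f_2 from -34/5x_1 + 4/25x_2^4 - 12/25x_2^3 - 43/50x_2^2 + 219/50x_2 - 10 → 4/25x_2^4 - 12/25x_2^3 - 179/50x_2^2 + 83/50x_2 + 56/25
  leading term x_2^4: no divisor's leading term divides it; move 4/25x_2^4 to the remainder.
  leading term x_2^3: no divisor's leading term divides it; move -12/25x_2^3 to the remainder.
  leading term x_2^2: no divisor's leading term divides it; move -179/50x_2^2 to the remainder.
  leading term x_2: no divisor's leading term divides it; move 83/50x_2 to the remainder.
  leading term 1: no divisor's leading term divides it; move 56/25 to the remainder.
  remainder 4/25x_2^4 - 12/25x_2^3 - 179/50x_2^2 + 83/50x_2 + 56/25 ≠ 0; add h_3 = 4/25x_2^4 - 12/25x_2^3 - 179/50x_2^2 + 83/50x_2 + 56/25 to the basis.

The other S-polynomials (S(f_1,h_3), S(f_2,h_3)) all reduce to 0 modulo the current basis, so we have a Gröbner basis.
Inter-reduce: drop elements whose leading term is divisible by another's, tail-reduce, and make monic.
Reduced Gröbner basis: {x_1 - 2/5x_2^2 - 2/5x_2 + 9/5, x_2^4 - 3x_2^3 - 179/8x_2^2 + 83/8x_2 + 14}.
Label its elements g_1 = x_1 - 2/5x_2^2 - 2/5x_2 + 9/5, g_2 = x_2^4 - 3x_2^3 - 179/8x_2^2 + 83/8x_2 + 14.

Reduce p = -2x_1 - 16/5x_2^2 - 51/5x_2 - 48/5 modulo G:
  leading term x_1: subtract (-2)·g_1 from -2x_1 - 16/5x_2^2 - 51/5x_2 - 48/5 → -4x_2^2 - 11x_2 - 6
  leading term x_2^2: no divisor's leading term divides it; move -4x_2^2 to the remainder.
  leading term x_2: no divisor's leading term divides it; move -11x_2 to the remainder.
  leading term 1: no divisor's leading term divides it; move -6 to the remainder.
  normal form = -4x_2^2 - 11x_2 - 6.
The normal form is nonzero, so p ∉ I. Since p minus its normal form lies in I, I + (p) = I + (r) where r = -4x_2^2 - 11x_2 - 6; decide whether this ideal is the whole ring.
Run Buchberger on G together with r (pairs among the g_i already reduce to 0 since G is a Gröbner basis):
g_1 = x_1 - 2/5x_2^2 - 2/5x_2 + 9/5, LT = x_1.
g_2 = x_2^4 - 3x_2^3 - 179/8x_2^2 + 83/8x_2 + 14, LT = x_2^4.
r = -4x_2^2 - 11x_2 - 6, LT = x_2^2.

S(g_2,r): lcm = x_2^4. S = -23/4x_2^3 - 191/8x_2^2 + 83/8x_2 + 14.
  leading term x_2^3: subtract (23/16x_2)·r from -23/4x_2^3 - 191/8x_2^2 + 83/8x_2 + 14 → -129/16x_2^2 + 19x_2 + 14
  leading term x_2^2: subtract (129/64)·r from -129/16x_2^2 + 19x_2 + 14 → 2635/64x_2 + 835/32
  leading term x_2: no divisor's leading term divides it; move 2635/64x_2 to the remainder.
  leading term 1: no divisor's leading term divides it; move 835/32 to the remainder.
  remainder 2635/64x_2 + 835/32 ≠ 0; add m_4 = 2635/64x_2 + 835/32 to the basis.

S(g_2,m_4): lcm = x_2^4. S = -1915/527x_2^3 - 179/8x_2^2 + 83/8x_2 + 14.
  leading term x_2^3: subtract (1915/2108x_2)·r from -1915/527x_2^3 - 179/8x_2^2 + 83/8x_2 + 14 → -52203/4216x_2^2 + 66721/4216x_2 + 14
  leading term x_2^2: subtract (52203/16864)·r from -52203/4216x_2^2 + 66721/4216x_2 + 14 → 841117/16864x_2 + 274657/8432
  leading term x_2: subtract (1682234/1388645)·m_4 from 841117/16864x_2 + 274657/8432 → 1069425/1110916
  leading term 1: no divisor's leading term divides it; move 1069425/1110916 to the remainder.
  remainder 1069425/1110916 ≠ 0; add m_5 = 1069425/1110916 to the basis.

The other S-polynomials (S(g_1,g_2), S(g_1,r), S(g_1,m_4), S(r,m_4), S(g_1,m_5), S(g_2,m_5), S(r,m_5), S(m_4,m_5)) all reduce to 0 modulo the current basis, so we have a Gröbner basis.
Inter-reduce: drop elements whose leading term is divisible by another's, tail-reduce, and make monic.
Reduced Gröbner basis: {1}.
The reduced Gröbner basis of I + (p) is {1}: the ideal is the whole ring, so the enlarged system has no common solution — adjoining p is inconsistent.

Adjoining -2x_1 - 16/5x_2^2 - 51/5x_2 - 48/5 makes the ideal the whole ring: the system is inconsistent.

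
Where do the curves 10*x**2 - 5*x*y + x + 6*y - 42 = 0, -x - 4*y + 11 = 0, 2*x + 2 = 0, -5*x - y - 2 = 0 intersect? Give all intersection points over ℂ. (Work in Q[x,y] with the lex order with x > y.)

{(-1, 3)}

Compute a lex Gröbner basis by Buchberger's algorithm.
f_1 = 10*x**2 - 5*x*y + x + 6*y - 42, LT = x**2.
f_2 = -x - 4*y + 11, LT = x.
f_3 = 2*x + 2, LT = x.
f_4 = -5*x - y - 2, LT = x.

S(f_1,f_2): lcm = x**2. S = -9/2*x*y + 111/10*x + 3/5*y - 21/5.
  leading term x*y: subtract (9/2*y)·f_2 from -9/2*x*y + 111/10*x + 3/5*y - 21/5 → 111/10*x + 18*y**2 - 489/10*y - 21/5
  leading term x: subtract (-111/10)·f_2 from 111/10*x + 18*y**2 - 489/10*y - 21/5 → 18*y**2 - 933/10*y + 1179/10
  leading term y**2: no divisor's leading term divides it; move 18*y**2 to the remainder.
  leading term y: no divisor's leading term divides it; move -933/10*y to the remainder.
  leading term 1: no divisor's leading term divides it; move 1179/10 to the remainder.
  remainder 18*y**2 - 933/10*y + 1179/10 ≠ 0; add h_5 = 18*y**2 - 933/10*y + 1179/10 to the basis.

S(f_1,f_3): lcm = x**2. S = -1/2*x*y - 9/10*x + 3/5*y - 21/5.
  leading term x*y: subtract (1/2*y)·f_2 from -1/2*x*y - 9/10*x + 3/5*y - 21/5 → -9/10*x + 2*y**2 - 49/10*y - 21/5
  leading term x: subtract (9/10)·f_2 from -9/10*x + 2*y**2 - 49/10*y - 21/5 → 2*y**2 - 13/10*y - 141/10
  leading term y**2: subtract (1/9)·h_5 from 2*y**2 - 13/10*y - 141/10 → 136/15*y - 136/5
  leading term y: no divisor's leading term divides it; move 136/15*y to the remainder.
  leading term 1: no divisor's leading term divides it; move -136/5 to the remainder.
  remainder 136/15*y - 136/5 ≠ 0; add h_6 = 136/15*y - 136/5 to the basis.

The other S-polynomials (S(f_1,f_4), S(f_2,f_3), S(f_2,f_4), S(f_3,f_4), S(f_1,h_5), S(f_2,h_5), S(f_3,h_5), S(f_4,h_5), S(f_1,h_6), S(f_2,h_6), S(f_3,h_6), S(f_4,h_6), S(h_5,h_6)) all reduce to 0 modulo the current basis, so we have a Gröbner basis.
Inter-reduce: drop elements whose leading term is divisible by another's, tail-reduce, and make monic.
Reduced Gröbner basis: {x + 1, y - 3}.

Since the basis is lex-ordered, y - 3 is univariate in y. Its roots are {3}. Back-substituting each root into the other basis elements fixes the other coordinates.
  y = 3: the earlier basis element becomes x + 1 = 0, giving x = -1 — point (-1, 3).
This is the nonlinear analogue of row-reducing a linear system.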